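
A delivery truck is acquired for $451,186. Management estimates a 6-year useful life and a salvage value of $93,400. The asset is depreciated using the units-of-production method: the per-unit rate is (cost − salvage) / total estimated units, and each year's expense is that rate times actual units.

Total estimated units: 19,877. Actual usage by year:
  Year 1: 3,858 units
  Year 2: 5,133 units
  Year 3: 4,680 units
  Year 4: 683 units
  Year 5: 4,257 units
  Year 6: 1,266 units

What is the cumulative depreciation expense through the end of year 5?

Depreciable base = $451,186 − $93,400 = $357,786.
Rate = $357,786 / 19,877 units = $18 per unit.
Year 1: 3,858 × $18 = $69,444. Book value $381,742.
Year 2: 5,133 × $18 = $92,394. Book value $289,348.
Year 3: 4,680 × $18 = $84,240. Book value $205,108.
Year 4: 683 × $18 = $12,294. Book value $192,814.
Year 5: 4,257 × $18 = $76,626. Book value $116,188.
Accumulated through year 5 = $451,186 − $116,188 = $334,998.

$334,998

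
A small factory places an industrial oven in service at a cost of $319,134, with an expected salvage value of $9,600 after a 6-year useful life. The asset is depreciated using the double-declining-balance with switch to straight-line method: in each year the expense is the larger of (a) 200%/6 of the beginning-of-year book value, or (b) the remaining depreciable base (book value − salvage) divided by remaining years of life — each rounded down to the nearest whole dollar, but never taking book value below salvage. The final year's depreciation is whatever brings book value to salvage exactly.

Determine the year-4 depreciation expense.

$31,519

Depreciable base = $319,134 − $9,600 = $309,534.
Year 1: DB = ⌊$319,134 × 200%/6⌋ = $106,378; SL = ⌊$309,534/6⌋ = $51,589 → take DB $106,378. Book value $212,756.
Year 2: DB = ⌊$212,756 × 200%/6⌋ = $70,918; SL = ⌊$203,156/5⌋ = $40,631 → take DB $70,918. Book value $141,838.
Year 3: DB = ⌊$141,838 × 200%/6⌋ = $47,279; SL = ⌊$132,238/4⌋ = $33,059 → take DB $47,279. Book value $94,559.
Year 4: DB = ⌊$94,559 × 200%/6⌋ = $31,519; SL = ⌊$84,959/3⌋ = $28,319 → take DB $31,519. Book value $63,040.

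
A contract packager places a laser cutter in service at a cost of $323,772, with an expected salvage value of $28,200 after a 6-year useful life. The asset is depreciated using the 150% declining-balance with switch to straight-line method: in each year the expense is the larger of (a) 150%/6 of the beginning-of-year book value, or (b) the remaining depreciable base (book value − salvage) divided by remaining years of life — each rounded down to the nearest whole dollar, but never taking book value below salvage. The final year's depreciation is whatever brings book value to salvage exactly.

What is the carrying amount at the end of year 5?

$64,331

Depreciable base = $323,772 − $28,200 = $295,572.
Year 1: DB = ⌊$323,772 × 150%/6⌋ = $80,943; SL = ⌊$295,572/6⌋ = $49,262 → take DB $80,943. Book value $242,829.
Year 2: DB = ⌊$242,829 × 150%/6⌋ = $60,707; SL = ⌊$214,629/5⌋ = $42,925 → take DB $60,707. Book value $182,122.
Year 3: DB = ⌊$182,122 × 150%/6⌋ = $45,530; SL = ⌊$153,922/4⌋ = $38,480 → take DB $45,530. Book value $136,592.
Year 4: DB = ⌊$136,592 × 150%/6⌋ = $34,148; SL = ⌊$108,392/3⌋ = $36,130 → take SL $36,130. Book value $100,462.
Year 5: DB = ⌊$100,462 × 150%/6⌋ = $25,115; SL = ⌊$72,262/2⌋ = $36,131 → take SL $36,131. Book value $64,331.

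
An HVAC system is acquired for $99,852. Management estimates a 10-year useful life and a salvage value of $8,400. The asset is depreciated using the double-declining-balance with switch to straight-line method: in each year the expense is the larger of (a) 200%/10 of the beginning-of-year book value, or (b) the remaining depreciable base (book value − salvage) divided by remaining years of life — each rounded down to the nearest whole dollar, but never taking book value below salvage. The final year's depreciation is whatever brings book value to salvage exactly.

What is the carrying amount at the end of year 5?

$32,720

Depreciable base = $99,852 − $8,400 = $91,452.
Year 1: DB = ⌊$99,852 × 200%/10⌋ = $19,970; SL = ⌊$91,452/10⌋ = $9,145 → take DB $19,970. Book value $79,882.
Year 2: DB = ⌊$79,882 × 200%/10⌋ = $15,976; SL = ⌊$71,482/9⌋ = $7,942 → take DB $15,976. Book value $63,906.
Year 3: DB = ⌊$63,906 × 200%/10⌋ = $12,781; SL = ⌊$55,506/8⌋ = $6,938 → take DB $12,781. Book value $51,125.
Year 4: DB = ⌊$51,125 × 200%/10⌋ = $10,225; SL = ⌊$42,725/7⌋ = $6,103 → take DB $10,225. Book value $40,900.
Year 5: DB = ⌊$40,900 × 200%/10⌋ = $8,180; SL = ⌊$32,500/6⌋ = $5,416 → take DB $8,180. Book value $32,720.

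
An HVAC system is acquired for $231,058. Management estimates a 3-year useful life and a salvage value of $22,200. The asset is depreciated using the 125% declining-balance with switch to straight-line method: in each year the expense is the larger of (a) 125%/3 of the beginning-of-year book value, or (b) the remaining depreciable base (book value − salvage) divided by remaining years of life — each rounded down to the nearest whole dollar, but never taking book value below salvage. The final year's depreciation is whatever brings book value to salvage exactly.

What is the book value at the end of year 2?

$78,492

Depreciable base = $231,058 − $22,200 = $208,858.
Year 1: DB = ⌊$231,058 × 125%/3⌋ = $96,274; SL = ⌊$208,858/3⌋ = $69,619 → take DB $96,274. Book value $134,784.
Year 2: DB = ⌊$134,784 × 125%/3⌋ = $56,160; SL = ⌊$112,584/2⌋ = $56,292 → take SL $56,292. Book value $78,492.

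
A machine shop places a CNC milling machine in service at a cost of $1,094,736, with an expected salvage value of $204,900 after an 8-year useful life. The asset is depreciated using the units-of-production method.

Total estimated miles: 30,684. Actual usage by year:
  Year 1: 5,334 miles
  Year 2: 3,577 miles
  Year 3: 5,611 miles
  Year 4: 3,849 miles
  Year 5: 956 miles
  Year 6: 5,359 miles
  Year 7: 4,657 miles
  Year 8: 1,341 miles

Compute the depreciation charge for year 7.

$135,053

Depreciable base = $1,094,736 − $204,900 = $889,836.
Rate = $889,836 / 30,684 miles = $29 per mile.
Year 1: 5,334 × $29 = $154,686. Book value $940,050.
Year 2: 3,577 × $29 = $103,733. Book value $836,317.
Year 3: 5,611 × $29 = $162,719. Book value $673,598.
Year 4: 3,849 × $29 = $111,621. Book value $561,977.
Year 5: 956 × $29 = $27,724. Book value $534,253.
Year 6: 5,359 × $29 = $155,411. Book value $378,842.
Year 7: 4,657 × $29 = $135,053. Book value $243,789.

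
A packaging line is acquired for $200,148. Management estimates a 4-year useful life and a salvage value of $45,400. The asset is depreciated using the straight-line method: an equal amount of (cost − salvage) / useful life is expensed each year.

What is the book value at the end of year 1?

$161,461

Depreciable base = $200,148 − $45,400 = $154,748.
Annual expense = $154,748 / 4 = $38,687.
End of year 1: book value $161,461.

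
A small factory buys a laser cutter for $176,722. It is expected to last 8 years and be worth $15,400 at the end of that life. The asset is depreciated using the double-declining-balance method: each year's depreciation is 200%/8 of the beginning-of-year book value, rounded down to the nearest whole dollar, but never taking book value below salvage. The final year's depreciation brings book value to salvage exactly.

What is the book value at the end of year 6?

Depreciable base = $176,722 − $15,400 = $161,322.
Year 1: ⌊$176,722 × 200%/8⌋ = $44,180. Book value $132,542.
Year 2: ⌊$132,542 × 200%/8⌋ = $33,135. Book value $99,407.
Year 3: ⌊$99,407 × 200%/8⌋ = $24,851. Book value $74,556.
Year 4: ⌊$74,556 × 200%/8⌋ = $18,639. Book value $55,917.
Year 5: ⌊$55,917 × 200%/8⌋ = $13,979. Book value $41,938.
Year 6: ⌊$41,938 × 200%/8⌋ = $10,484. Book value $31,454.

$31,454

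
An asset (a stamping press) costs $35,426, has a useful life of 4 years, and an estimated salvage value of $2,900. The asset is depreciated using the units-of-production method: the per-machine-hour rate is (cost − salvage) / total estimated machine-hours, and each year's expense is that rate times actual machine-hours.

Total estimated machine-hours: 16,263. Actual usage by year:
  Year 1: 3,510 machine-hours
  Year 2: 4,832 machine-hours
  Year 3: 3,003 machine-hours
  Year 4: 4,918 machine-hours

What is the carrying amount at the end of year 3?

$12,736

Depreciable base = $35,426 − $2,900 = $32,526.
Rate = $32,526 / 16,263 machine-hours = $2 per machine-hour.
Year 1: 3,510 × $2 = $7,020. Book value $28,406.
Year 2: 4,832 × $2 = $9,664. Book value $18,742.
Year 3: 3,003 × $2 = $6,006. Book value $12,736.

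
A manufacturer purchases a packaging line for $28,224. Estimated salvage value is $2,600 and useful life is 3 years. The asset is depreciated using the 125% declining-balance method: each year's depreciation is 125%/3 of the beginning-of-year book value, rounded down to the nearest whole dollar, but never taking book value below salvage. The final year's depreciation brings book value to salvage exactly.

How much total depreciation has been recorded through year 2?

Depreciable base = $28,224 − $2,600 = $25,624.
Year 1: ⌊$28,224 × 125%/3⌋ = $11,760. Book value $16,464.
Year 2: ⌊$16,464 × 125%/3⌋ = $6,860. Book value $9,604.
Accumulated through year 2 = $28,224 − $9,604 = $18,620.

$18,620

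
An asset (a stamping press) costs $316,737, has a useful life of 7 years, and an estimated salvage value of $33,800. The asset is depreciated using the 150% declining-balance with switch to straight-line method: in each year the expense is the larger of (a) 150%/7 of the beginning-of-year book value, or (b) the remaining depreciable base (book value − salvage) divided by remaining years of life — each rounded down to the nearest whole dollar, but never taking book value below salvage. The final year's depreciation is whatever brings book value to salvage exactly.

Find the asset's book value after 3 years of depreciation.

Depreciable base = $316,737 − $33,800 = $282,937.
Year 1: DB = ⌊$316,737 × 150%/7⌋ = $67,872; SL = ⌊$282,937/7⌋ = $40,419 → take DB $67,872. Book value $248,865.
Year 2: DB = ⌊$248,865 × 150%/7⌋ = $53,328; SL = ⌊$215,065/6⌋ = $35,844 → take DB $53,328. Book value $195,537.
Year 3: DB = ⌊$195,537 × 150%/7⌋ = $41,900; SL = ⌊$161,737/5⌋ = $32,347 → take DB $41,900. Book value $153,637.

$153,637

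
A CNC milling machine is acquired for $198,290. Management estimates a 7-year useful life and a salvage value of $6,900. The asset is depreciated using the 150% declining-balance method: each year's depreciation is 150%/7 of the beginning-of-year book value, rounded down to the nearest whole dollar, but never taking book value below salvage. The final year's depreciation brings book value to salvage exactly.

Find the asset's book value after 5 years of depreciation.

Depreciable base = $198,290 − $6,900 = $191,390.
Year 1: ⌊$198,290 × 150%/7⌋ = $42,490. Book value $155,800.
Year 2: ⌊$155,800 × 150%/7⌋ = $33,385. Book value $122,415.
Year 3: ⌊$122,415 × 150%/7⌋ = $26,231. Book value $96,184.
Year 4: ⌊$96,184 × 150%/7⌋ = $20,610. Book value $75,574.
Year 5: ⌊$75,574 × 150%/7⌋ = $16,194. Book value $59,380.

$59,380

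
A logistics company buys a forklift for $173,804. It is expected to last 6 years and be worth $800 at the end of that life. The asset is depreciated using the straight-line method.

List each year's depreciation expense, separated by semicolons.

Depreciable base = $173,804 − $800 = $173,004.
Annual expense = $173,004 / 6 = $28,834.
End of year 1: book value $144,970.
End of year 2: book value $116,136.
End of year 3: book value $87,302.
End of year 4: book value $58,468.
End of year 5: book value $29,634.
End of year 6: book value $800.

$28,834; $28,834; $28,834; $28,834; $28,834; $28,834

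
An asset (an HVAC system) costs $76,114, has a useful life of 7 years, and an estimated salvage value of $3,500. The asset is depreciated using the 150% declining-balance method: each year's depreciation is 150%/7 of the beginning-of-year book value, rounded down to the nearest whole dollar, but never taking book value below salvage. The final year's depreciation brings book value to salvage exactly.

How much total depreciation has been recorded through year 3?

Depreciable base = $76,114 − $3,500 = $72,614.
Year 1: ⌊$76,114 × 150%/7⌋ = $16,310. Book value $59,804.
Year 2: ⌊$59,804 × 150%/7⌋ = $12,815. Book value $46,989.
Year 3: ⌊$46,989 × 150%/7⌋ = $10,069. Book value $36,920.
Accumulated through year 3 = $76,114 − $36,920 = $39,194.

$39,194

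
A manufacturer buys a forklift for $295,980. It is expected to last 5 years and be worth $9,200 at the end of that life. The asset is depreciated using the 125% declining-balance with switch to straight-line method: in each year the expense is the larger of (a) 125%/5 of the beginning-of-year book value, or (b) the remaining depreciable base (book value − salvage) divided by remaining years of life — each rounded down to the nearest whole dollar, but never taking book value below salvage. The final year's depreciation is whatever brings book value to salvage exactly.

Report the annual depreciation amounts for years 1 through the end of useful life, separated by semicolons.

$73,995; $55,496; $52,429; $52,430; $52,430

Depreciable base = $295,980 − $9,200 = $286,780.
Year 1: DB = ⌊$295,980 × 125%/5⌋ = $73,995; SL = ⌊$286,780/5⌋ = $57,356 → take DB $73,995. Book value $221,985.
Year 2: DB = ⌊$221,985 × 125%/5⌋ = $55,496; SL = ⌊$212,785/4⌋ = $53,196 → take DB $55,496. Book value $166,489.
Year 3: DB = ⌊$166,489 × 125%/5⌋ = $41,622; SL = ⌊$157,289/3⌋ = $52,429 → take SL $52,429. Book value $114,060.
Year 4: DB = ⌊$114,060 × 125%/5⌋ = $28,515; SL = ⌊$104,860/2⌋ = $52,430 → take SL $52,430. Book value $61,630.
Year 5 (final): $61,630 − $9,200 = $52,430. Book value $9,200.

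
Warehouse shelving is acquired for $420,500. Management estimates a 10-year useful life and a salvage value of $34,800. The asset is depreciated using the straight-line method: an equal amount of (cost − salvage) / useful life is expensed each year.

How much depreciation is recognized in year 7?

Depreciable base = $420,500 − $34,800 = $385,700.
Annual expense = $385,700 / 10 = $38,570.

$38,570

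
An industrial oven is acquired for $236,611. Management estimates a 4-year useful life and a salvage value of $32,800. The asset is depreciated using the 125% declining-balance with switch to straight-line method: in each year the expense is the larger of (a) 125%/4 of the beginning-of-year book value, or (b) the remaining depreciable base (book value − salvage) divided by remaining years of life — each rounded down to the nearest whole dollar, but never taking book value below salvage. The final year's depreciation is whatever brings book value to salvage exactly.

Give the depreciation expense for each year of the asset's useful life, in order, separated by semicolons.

Depreciable base = $236,611 − $32,800 = $203,811.
Year 1: DB = ⌊$236,611 × 125%/4⌋ = $73,940; SL = ⌊$203,811/4⌋ = $50,952 → take DB $73,940. Book value $162,671.
Year 2: DB = ⌊$162,671 × 125%/4⌋ = $50,834; SL = ⌊$129,871/3⌋ = $43,290 → take DB $50,834. Book value $111,837.
Year 3: DB = ⌊$111,837 × 125%/4⌋ = $34,949; SL = ⌊$79,037/2⌋ = $39,518 → take SL $39,518. Book value $72,319.
Year 4 (final): $72,319 − $32,800 = $39,519. Book value $32,800.

$73,940; $50,834; $39,518; $39,519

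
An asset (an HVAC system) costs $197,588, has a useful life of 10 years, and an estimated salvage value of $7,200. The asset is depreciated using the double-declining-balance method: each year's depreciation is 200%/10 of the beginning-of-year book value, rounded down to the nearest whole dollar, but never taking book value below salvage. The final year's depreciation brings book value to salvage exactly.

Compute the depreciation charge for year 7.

Depreciable base = $197,588 − $7,200 = $190,388.
Year 1: ⌊$197,588 × 200%/10⌋ = $39,517. Book value $158,071.
Year 2: ⌊$158,071 × 200%/10⌋ = $31,614. Book value $126,457.
Year 3: ⌊$126,457 × 200%/10⌋ = $25,291. Book value $101,166.
Year 4: ⌊$101,166 × 200%/10⌋ = $20,233. Book value $80,933.
Year 5: ⌊$80,933 × 200%/10⌋ = $16,186. Book value $64,747.
Year 6: ⌊$64,747 × 200%/10⌋ = $12,949. Book value $51,798.
Year 7: ⌊$51,798 × 200%/10⌋ = $10,359. Book value $41,439.

$10,359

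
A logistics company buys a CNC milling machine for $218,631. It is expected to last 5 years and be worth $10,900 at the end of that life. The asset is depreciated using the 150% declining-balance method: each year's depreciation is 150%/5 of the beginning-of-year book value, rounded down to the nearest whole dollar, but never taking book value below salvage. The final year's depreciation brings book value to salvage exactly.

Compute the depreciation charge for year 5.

$41,594

Depreciable base = $218,631 − $10,900 = $207,731.
Year 1: ⌊$218,631 × 150%/5⌋ = $65,589. Book value $153,042.
Year 2: ⌊$153,042 × 150%/5⌋ = $45,912. Book value $107,130.
Year 3: ⌊$107,130 × 150%/5⌋ = $32,139. Book value $74,991.
Year 4: ⌊$74,991 × 150%/5⌋ = $22,497. Book value $52,494.
Year 5 (final): $52,494 − $10,900 = $41,594. Book value $10,900.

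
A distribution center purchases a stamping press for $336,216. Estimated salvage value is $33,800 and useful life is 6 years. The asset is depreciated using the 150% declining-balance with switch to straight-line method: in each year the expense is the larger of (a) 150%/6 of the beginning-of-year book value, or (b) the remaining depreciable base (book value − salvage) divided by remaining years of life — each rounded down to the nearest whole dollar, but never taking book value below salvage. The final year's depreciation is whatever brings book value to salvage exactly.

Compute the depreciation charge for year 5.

Depreciable base = $336,216 − $33,800 = $302,416.
Year 1: DB = ⌊$336,216 × 150%/6⌋ = $84,054; SL = ⌊$302,416/6⌋ = $50,402 → take DB $84,054. Book value $252,162.
Year 2: DB = ⌊$252,162 × 150%/6⌋ = $63,040; SL = ⌊$218,362/5⌋ = $43,672 → take DB $63,040. Book value $189,122.
Year 3: DB = ⌊$189,122 × 150%/6⌋ = $47,280; SL = ⌊$155,322/4⌋ = $38,830 → take DB $47,280. Book value $141,842.
Year 4: DB = ⌊$141,842 × 150%/6⌋ = $35,460; SL = ⌊$108,042/3⌋ = $36,014 → take SL $36,014. Book value $105,828.
Year 5: DB = ⌊$105,828 × 150%/6⌋ = $26,457; SL = ⌊$72,028/2⌋ = $36,014 → take SL $36,014. Book value $69,814.

$36,014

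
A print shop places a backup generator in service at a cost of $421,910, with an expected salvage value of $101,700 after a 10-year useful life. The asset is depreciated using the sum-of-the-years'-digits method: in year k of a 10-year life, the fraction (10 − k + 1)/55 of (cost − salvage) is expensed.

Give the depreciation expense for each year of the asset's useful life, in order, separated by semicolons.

Depreciable base = $421,910 − $101,700 = $320,210.
Sum of the years' digits = 10+9+8+7+6+5+4+3+2+1 = 55.
Year 1: $320,210 × 10/55 = $58,220. Book value $363,690.
Year 2: $320,210 × 9/55 = $52,398. Book value $311,292.
Year 3: $320,210 × 8/55 = $46,576. Book value $264,716.
Year 4: $320,210 × 7/55 = $40,754. Book value $223,962.
Year 5: $320,210 × 6/55 = $34,932. Book value $189,030.
Year 6: $320,210 × 5/55 = $29,110. Book value $159,920.
Year 7: $320,210 × 4/55 = $23,288. Book value $136,632.
Year 8: $320,210 × 3/55 = $17,466. Book value $119,166.
Year 9: $320,210 × 2/55 = $11,644. Book value $107,522.
Year 10: $320,210 × 1/55 = $5,822. Book value $101,700.

$58,220; $52,398; $46,576; $40,754; $34,932; $29,110; $23,288; $17,466; $11,644; $5,822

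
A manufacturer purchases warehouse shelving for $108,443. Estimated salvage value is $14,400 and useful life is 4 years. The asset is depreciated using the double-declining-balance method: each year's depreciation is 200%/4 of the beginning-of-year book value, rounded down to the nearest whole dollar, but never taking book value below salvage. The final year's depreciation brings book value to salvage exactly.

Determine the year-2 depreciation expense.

Depreciable base = $108,443 − $14,400 = $94,043.
Year 1: ⌊$108,443 × 200%/4⌋ = $54,221. Book value $54,222.
Year 2: ⌊$54,222 × 200%/4⌋ = $27,111. Book value $27,111.

$27,111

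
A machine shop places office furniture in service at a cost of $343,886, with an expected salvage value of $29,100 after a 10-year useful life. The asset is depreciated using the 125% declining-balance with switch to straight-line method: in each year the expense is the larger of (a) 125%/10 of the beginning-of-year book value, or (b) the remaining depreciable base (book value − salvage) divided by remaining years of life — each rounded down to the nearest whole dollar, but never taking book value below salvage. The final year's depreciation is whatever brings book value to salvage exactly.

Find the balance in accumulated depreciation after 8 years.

$257,292

Depreciable base = $343,886 − $29,100 = $314,786.
Year 1: DB = ⌊$343,886 × 125%/10⌋ = $42,985; SL = ⌊$314,786/10⌋ = $31,478 → take DB $42,985. Book value $300,901.
Year 2: DB = ⌊$300,901 × 125%/10⌋ = $37,612; SL = ⌊$271,801/9⌋ = $30,200 → take DB $37,612. Book value $263,289.
Year 3: DB = ⌊$263,289 × 125%/10⌋ = $32,911; SL = ⌊$234,189/8⌋ = $29,273 → take DB $32,911. Book value $230,378.
Year 4: DB = ⌊$230,378 × 125%/10⌋ = $28,797; SL = ⌊$201,278/7⌋ = $28,754 → take DB $28,797. Book value $201,581.
Year 5: DB = ⌊$201,581 × 125%/10⌋ = $25,197; SL = ⌊$172,481/6⌋ = $28,746 → take SL $28,746. Book value $172,835.
Year 6: DB = ⌊$172,835 × 125%/10⌋ = $21,604; SL = ⌊$143,735/5⌋ = $28,747 → take SL $28,747. Book value $144,088.
Year 7: DB = ⌊$144,088 × 125%/10⌋ = $18,011; SL = ⌊$114,988/4⌋ = $28,747 → take SL $28,747. Book value $115,341.
Year 8: DB = ⌊$115,341 × 125%/10⌋ = $14,417; SL = ⌊$86,241/3⌋ = $28,747 → take SL $28,747. Book value $86,594.
Accumulated through year 8 = $343,886 − $86,594 = $257,292.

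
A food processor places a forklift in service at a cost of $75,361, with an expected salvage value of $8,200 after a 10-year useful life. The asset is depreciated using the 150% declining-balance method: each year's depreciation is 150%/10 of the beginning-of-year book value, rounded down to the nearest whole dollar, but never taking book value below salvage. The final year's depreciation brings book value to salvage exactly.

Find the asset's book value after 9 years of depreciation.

$17,457

Depreciable base = $75,361 − $8,200 = $67,161.
Year 1: ⌊$75,361 × 150%/10⌋ = $11,304. Book value $64,057.
Year 2: ⌊$64,057 × 150%/10⌋ = $9,608. Book value $54,449.
Year 3: ⌊$54,449 × 150%/10⌋ = $8,167. Book value $46,282.
Year 4: ⌊$46,282 × 150%/10⌋ = $6,942. Book value $39,340.
Year 5: ⌊$39,340 × 150%/10⌋ = $5,901. Book value $33,439.
Year 6: ⌊$33,439 × 150%/10⌋ = $5,015. Book value $28,424.
Year 7: ⌊$28,424 × 150%/10⌋ = $4,263. Book value $24,161.
Year 8: ⌊$24,161 × 150%/10⌋ = $3,624. Book value $20,537.
Year 9: ⌊$20,537 × 150%/10⌋ = $3,080. Book value $17,457.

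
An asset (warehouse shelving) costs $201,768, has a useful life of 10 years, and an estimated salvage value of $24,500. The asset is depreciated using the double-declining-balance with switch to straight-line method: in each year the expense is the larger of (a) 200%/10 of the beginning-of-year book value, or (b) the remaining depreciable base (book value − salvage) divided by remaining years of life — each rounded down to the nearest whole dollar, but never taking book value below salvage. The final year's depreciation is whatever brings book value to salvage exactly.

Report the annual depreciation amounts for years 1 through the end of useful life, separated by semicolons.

$40,353; $32,283; $25,826; $20,661; $16,529; $13,223; $10,578; $8,463; $6,770; $2,582

Depreciable base = $201,768 − $24,500 = $177,268.
Year 1: DB = ⌊$201,768 × 200%/10⌋ = $40,353; SL = ⌊$177,268/10⌋ = $17,726 → take DB $40,353. Book value $161,415.
Year 2: DB = ⌊$161,415 × 200%/10⌋ = $32,283; SL = ⌊$136,915/9⌋ = $15,212 → take DB $32,283. Book value $129,132.
Year 3: DB = ⌊$129,132 × 200%/10⌋ = $25,826; SL = ⌊$104,632/8⌋ = $13,079 → take DB $25,826. Book value $103,306.
Year 4: DB = ⌊$103,306 × 200%/10⌋ = $20,661; SL = ⌊$78,806/7⌋ = $11,258 → take DB $20,661. Book value $82,645.
Year 5: DB = ⌊$82,645 × 200%/10⌋ = $16,529; SL = ⌊$58,145/6⌋ = $9,690 → take DB $16,529. Book value $66,116.
Year 6: DB = ⌊$66,116 × 200%/10⌋ = $13,223; SL = ⌊$41,616/5⌋ = $8,323 → take DB $13,223. Book value $52,893.
Year 7: DB = ⌊$52,893 × 200%/10⌋ = $10,578; SL = ⌊$28,393/4⌋ = $7,098 → take DB $10,578. Book value $42,315.
Year 8: DB = ⌊$42,315 × 200%/10⌋ = $8,463; SL = ⌊$17,815/3⌋ = $5,938 → take DB $8,463. Book value $33,852.
Year 9: DB = ⌊$33,852 × 200%/10⌋ = $6,770; SL = ⌊$9,352/2⌋ = $4,676 → take DB $6,770. Book value $27,082.
Year 10 (final): $27,082 − $24,500 = $2,582. Book value $24,500.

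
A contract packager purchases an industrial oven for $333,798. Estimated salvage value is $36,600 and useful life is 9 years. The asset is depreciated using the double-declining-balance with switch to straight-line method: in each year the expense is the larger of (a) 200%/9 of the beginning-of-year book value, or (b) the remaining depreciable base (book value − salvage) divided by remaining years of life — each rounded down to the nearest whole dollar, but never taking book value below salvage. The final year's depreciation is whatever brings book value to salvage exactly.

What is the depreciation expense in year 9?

$8,104

Depreciable base = $333,798 − $36,600 = $297,198.
Year 1: DB = ⌊$333,798 × 200%/9⌋ = $74,177; SL = ⌊$297,198/9⌋ = $33,022 → take DB $74,177. Book value $259,621.
Year 2: DB = ⌊$259,621 × 200%/9⌋ = $57,693; SL = ⌊$223,021/8⌋ = $27,877 → take DB $57,693. Book value $201,928.
Year 3: DB = ⌊$201,928 × 200%/9⌋ = $44,872; SL = ⌊$165,328/7⌋ = $23,618 → take DB $44,872. Book value $157,056.
Year 4: DB = ⌊$157,056 × 200%/9⌋ = $34,901; SL = ⌊$120,456/6⌋ = $20,076 → take DB $34,901. Book value $122,155.
Year 5: DB = ⌊$122,155 × 200%/9⌋ = $27,145; SL = ⌊$85,555/5⌋ = $17,111 → take DB $27,145. Book value $95,010.
Year 6: DB = ⌊$95,010 × 200%/9⌋ = $21,113; SL = ⌊$58,410/4⌋ = $14,602 → take DB $21,113. Book value $73,897.
Year 7: DB = ⌊$73,897 × 200%/9⌋ = $16,421; SL = ⌊$37,297/3⌋ = $12,432 → take DB $16,421. Book value $57,476.
Year 8: DB = ⌊$57,476 × 200%/9⌋ = $12,772; SL = ⌊$20,876/2⌋ = $10,438 → take DB $12,772. Book value $44,704.
Year 9 (final): $44,704 − $36,600 = $8,104. Book value $36,600.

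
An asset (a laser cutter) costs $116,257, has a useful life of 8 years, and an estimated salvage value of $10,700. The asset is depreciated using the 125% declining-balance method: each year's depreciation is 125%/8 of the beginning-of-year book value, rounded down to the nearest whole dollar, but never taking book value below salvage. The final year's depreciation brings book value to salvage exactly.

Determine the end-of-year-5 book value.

Depreciable base = $116,257 − $10,700 = $105,557.
Year 1: ⌊$116,257 × 125%/8⌋ = $18,165. Book value $98,092.
Year 2: ⌊$98,092 × 125%/8⌋ = $15,326. Book value $82,766.
Year 3: ⌊$82,766 × 125%/8⌋ = $12,932. Book value $69,834.
Year 4: ⌊$69,834 × 125%/8⌋ = $10,911. Book value $58,923.
Year 5: ⌊$58,923 × 125%/8⌋ = $9,206. Book value $49,717.

$49,717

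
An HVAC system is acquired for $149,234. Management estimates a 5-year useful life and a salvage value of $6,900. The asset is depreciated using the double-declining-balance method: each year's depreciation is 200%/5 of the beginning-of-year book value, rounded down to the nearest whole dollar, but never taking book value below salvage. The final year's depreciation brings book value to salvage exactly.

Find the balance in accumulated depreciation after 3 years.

$116,999

Depreciable base = $149,234 − $6,900 = $142,334.
Year 1: ⌊$149,234 × 200%/5⌋ = $59,693. Book value $89,541.
Year 2: ⌊$89,541 × 200%/5⌋ = $35,816. Book value $53,725.
Year 3: ⌊$53,725 × 200%/5⌋ = $21,490. Book value $32,235.
Accumulated through year 3 = $149,234 − $32,235 = $116,999.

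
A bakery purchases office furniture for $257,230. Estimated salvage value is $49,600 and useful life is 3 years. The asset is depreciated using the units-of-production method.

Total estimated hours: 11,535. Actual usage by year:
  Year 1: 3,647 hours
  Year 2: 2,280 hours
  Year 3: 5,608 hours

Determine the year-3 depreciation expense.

$100,944

Depreciable base = $257,230 − $49,600 = $207,630.
Rate = $207,630 / 11,535 hours = $18 per hour.
Year 1: 3,647 × $18 = $65,646. Book value $191,584.
Year 2: 2,280 × $18 = $41,040. Book value $150,544.
Year 3: 5,608 × $18 = $100,944. Book value $49,600.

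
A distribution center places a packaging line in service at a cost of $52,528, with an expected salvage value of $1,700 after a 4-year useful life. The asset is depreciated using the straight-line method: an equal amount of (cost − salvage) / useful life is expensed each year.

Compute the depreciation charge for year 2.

$12,707

Depreciable base = $52,528 − $1,700 = $50,828.
Annual expense = $50,828 / 4 = $12,707.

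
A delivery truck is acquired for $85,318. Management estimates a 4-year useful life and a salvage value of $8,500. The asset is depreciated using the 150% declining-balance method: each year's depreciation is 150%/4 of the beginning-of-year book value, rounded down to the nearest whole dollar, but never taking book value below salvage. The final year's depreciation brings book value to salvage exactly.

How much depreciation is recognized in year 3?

$12,498

Depreciable base = $85,318 − $8,500 = $76,818.
Year 1: ⌊$85,318 × 150%/4⌋ = $31,994. Book value $53,324.
Year 2: ⌊$53,324 × 150%/4⌋ = $19,996. Book value $33,328.
Year 3: ⌊$33,328 × 150%/4⌋ = $12,498. Book value $20,830.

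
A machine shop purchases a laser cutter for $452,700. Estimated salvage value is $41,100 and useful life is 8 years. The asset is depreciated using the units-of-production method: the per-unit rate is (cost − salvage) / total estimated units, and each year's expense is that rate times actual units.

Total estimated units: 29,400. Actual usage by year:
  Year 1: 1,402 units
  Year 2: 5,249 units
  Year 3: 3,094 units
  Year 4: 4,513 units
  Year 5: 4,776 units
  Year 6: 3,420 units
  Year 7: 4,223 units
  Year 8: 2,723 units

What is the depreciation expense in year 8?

$38,122

Depreciable base = $452,700 − $41,100 = $411,600.
Rate = $411,600 / 29,400 units = $14 per unit.
Year 1: 1,402 × $14 = $19,628. Book value $433,072.
Year 2: 5,249 × $14 = $73,486. Book value $359,586.
Year 3: 3,094 × $14 = $43,316. Book value $316,270.
Year 4: 4,513 × $14 = $63,182. Book value $253,088.
Year 5: 4,776 × $14 = $66,864. Book value $186,224.
Year 6: 3,420 × $14 = $47,880. Book value $138,344.
Year 7: 4,223 × $14 = $59,122. Book value $79,222.
Year 8: 2,723 × $14 = $38,122. Book value $41,100.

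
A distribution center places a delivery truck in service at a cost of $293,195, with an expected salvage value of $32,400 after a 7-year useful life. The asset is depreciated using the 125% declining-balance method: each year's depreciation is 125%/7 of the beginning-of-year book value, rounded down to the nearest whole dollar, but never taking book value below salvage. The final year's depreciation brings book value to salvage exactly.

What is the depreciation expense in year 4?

Depreciable base = $293,195 − $32,400 = $260,795.
Year 1: ⌊$293,195 × 125%/7⌋ = $52,356. Book value $240,839.
Year 2: ⌊$240,839 × 125%/7⌋ = $43,006. Book value $197,833.
Year 3: ⌊$197,833 × 125%/7⌋ = $35,327. Book value $162,506.
Year 4: ⌊$162,506 × 125%/7⌋ = $29,018. Book value $133,488.

$29,018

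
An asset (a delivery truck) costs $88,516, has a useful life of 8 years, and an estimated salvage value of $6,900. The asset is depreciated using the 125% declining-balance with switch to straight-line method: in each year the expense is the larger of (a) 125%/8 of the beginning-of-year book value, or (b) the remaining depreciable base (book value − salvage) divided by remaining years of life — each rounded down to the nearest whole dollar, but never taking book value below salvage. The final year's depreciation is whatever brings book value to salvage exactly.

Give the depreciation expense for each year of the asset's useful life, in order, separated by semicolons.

$13,830; $11,669; $9,846; $9,254; $9,254; $9,254; $9,254; $9,255

Depreciable base = $88,516 − $6,900 = $81,616.
Year 1: DB = ⌊$88,516 × 125%/8⌋ = $13,830; SL = ⌊$81,616/8⌋ = $10,202 → take DB $13,830. Book value $74,686.
Year 2: DB = ⌊$74,686 × 125%/8⌋ = $11,669; SL = ⌊$67,786/7⌋ = $9,683 → take DB $11,669. Book value $63,017.
Year 3: DB = ⌊$63,017 × 125%/8⌋ = $9,846; SL = ⌊$56,117/6⌋ = $9,352 → take DB $9,846. Book value $53,171.
Year 4: DB = ⌊$53,171 × 125%/8⌋ = $8,307; SL = ⌊$46,271/5⌋ = $9,254 → take SL $9,254. Book value $43,917.
Year 5: DB = ⌊$43,917 × 125%/8⌋ = $6,862; SL = ⌊$37,017/4⌋ = $9,254 → take SL $9,254. Book value $34,663.
Year 6: DB = ⌊$34,663 × 125%/8⌋ = $5,416; SL = ⌊$27,763/3⌋ = $9,254 → take SL $9,254. Book value $25,409.
Year 7: DB = ⌊$25,409 × 125%/8⌋ = $3,970; SL = ⌊$18,509/2⌋ = $9,254 → take SL $9,254. Book value $16,155.
Year 8 (final): $16,155 − $6,900 = $9,255. Book value $6,900.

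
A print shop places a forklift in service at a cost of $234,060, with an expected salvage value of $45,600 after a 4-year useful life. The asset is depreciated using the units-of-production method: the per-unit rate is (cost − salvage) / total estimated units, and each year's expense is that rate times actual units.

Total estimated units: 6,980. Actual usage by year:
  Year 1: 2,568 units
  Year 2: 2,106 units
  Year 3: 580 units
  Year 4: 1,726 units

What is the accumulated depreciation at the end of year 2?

Depreciable base = $234,060 − $45,600 = $188,460.
Rate = $188,460 / 6,980 units = $27 per unit.
Year 1: 2,568 × $27 = $69,336. Book value $164,724.
Year 2: 2,106 × $27 = $56,862. Book value $107,862.
Accumulated through year 2 = $234,060 − $107,862 = $126,198.

$126,198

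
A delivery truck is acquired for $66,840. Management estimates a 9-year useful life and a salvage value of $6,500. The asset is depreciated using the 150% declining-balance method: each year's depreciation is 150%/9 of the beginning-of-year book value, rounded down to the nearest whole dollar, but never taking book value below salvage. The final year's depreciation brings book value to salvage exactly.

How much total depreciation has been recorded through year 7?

$48,185

Depreciable base = $66,840 − $6,500 = $60,340.
Year 1: ⌊$66,840 × 150%/9⌋ = $11,140. Book value $55,700.
Year 2: ⌊$55,700 × 150%/9⌋ = $9,283. Book value $46,417.
Year 3: ⌊$46,417 × 150%/9⌋ = $7,736. Book value $38,681.
Year 4: ⌊$38,681 × 150%/9⌋ = $6,446. Book value $32,235.
Year 5: ⌊$32,235 × 150%/9⌋ = $5,372. Book value $26,863.
Year 6: ⌊$26,863 × 150%/9⌋ = $4,477. Book value $22,386.
Year 7: ⌊$22,386 × 150%/9⌋ = $3,731. Book value $18,655.
Accumulated through year 7 = $66,840 − $18,655 = $48,185.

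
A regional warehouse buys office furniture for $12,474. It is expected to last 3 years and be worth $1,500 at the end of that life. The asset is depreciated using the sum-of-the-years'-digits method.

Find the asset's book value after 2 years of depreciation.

$3,329

Depreciable base = $12,474 − $1,500 = $10,974.
Sum of the years' digits = 3+2+1 = 6.
Year 1: $10,974 × 3/6 = $5,487. Book value $6,987.
Year 2: $10,974 × 2/6 = $3,658. Book value $3,329.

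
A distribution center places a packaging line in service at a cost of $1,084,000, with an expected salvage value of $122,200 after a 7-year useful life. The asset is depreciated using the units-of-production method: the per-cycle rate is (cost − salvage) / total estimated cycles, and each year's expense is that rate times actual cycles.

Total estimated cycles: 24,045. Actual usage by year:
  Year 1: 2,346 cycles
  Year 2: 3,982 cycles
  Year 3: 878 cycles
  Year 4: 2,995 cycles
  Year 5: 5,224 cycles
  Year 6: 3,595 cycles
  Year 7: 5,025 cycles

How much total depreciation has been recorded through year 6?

Depreciable base = $1,084,000 − $122,200 = $961,800.
Rate = $961,800 / 24,045 cycles = $40 per cycle.
Year 1: 2,346 × $40 = $93,840. Book value $990,160.
Year 2: 3,982 × $40 = $159,280. Book value $830,880.
Year 3: 878 × $40 = $35,120. Book value $795,760.
Year 4: 2,995 × $40 = $119,800. Book value $675,960.
Year 5: 5,224 × $40 = $208,960. Book value $467,000.
Year 6: 3,595 × $40 = $143,800. Book value $323,200.
Accumulated through year 6 = $1,084,000 − $323,200 = $760,800.

$760,800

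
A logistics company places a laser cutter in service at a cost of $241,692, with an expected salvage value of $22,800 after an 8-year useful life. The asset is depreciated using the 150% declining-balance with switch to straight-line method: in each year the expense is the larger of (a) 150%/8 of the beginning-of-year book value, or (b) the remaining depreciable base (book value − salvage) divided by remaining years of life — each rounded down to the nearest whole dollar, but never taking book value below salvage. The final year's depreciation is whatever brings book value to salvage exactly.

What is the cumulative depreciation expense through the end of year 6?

Depreciable base = $241,692 − $22,800 = $218,892.
Year 1: DB = ⌊$241,692 × 150%/8⌋ = $45,317; SL = ⌊$218,892/8⌋ = $27,361 → take DB $45,317. Book value $196,375.
Year 2: DB = ⌊$196,375 × 150%/8⌋ = $36,820; SL = ⌊$173,575/7⌋ = $24,796 → take DB $36,820. Book value $159,555.
Year 3: DB = ⌊$159,555 × 150%/8⌋ = $29,916; SL = ⌊$136,755/6⌋ = $22,792 → take DB $29,916. Book value $129,639.
Year 4: DB = ⌊$129,639 × 150%/8⌋ = $24,307; SL = ⌊$106,839/5⌋ = $21,367 → take DB $24,307. Book value $105,332.
Year 5: DB = ⌊$105,332 × 150%/8⌋ = $19,749; SL = ⌊$82,532/4⌋ = $20,633 → take SL $20,633. Book value $84,699.
Year 6: DB = ⌊$84,699 × 150%/8⌋ = $15,881; SL = ⌊$61,899/3⌋ = $20,633 → take SL $20,633. Book value $64,066.
Accumulated through year 6 = $241,692 − $64,066 = $177,626.

$177,626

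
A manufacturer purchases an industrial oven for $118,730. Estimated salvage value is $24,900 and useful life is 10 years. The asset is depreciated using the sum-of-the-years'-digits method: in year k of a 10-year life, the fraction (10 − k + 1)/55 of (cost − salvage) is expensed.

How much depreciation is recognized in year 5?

Depreciable base = $118,730 − $24,900 = $93,830.
Sum of the years' digits = 10+9+8+7+6+5+4+3+2+1 = 55.
Year 1: $93,830 × 10/55 = $17,060. Book value $101,670.
Year 2: $93,830 × 9/55 = $15,354. Book value $86,316.
Year 3: $93,830 × 8/55 = $13,648. Book value $72,668.
Year 4: $93,830 × 7/55 = $11,942. Book value $60,726.
Year 5: $93,830 × 6/55 = $10,236. Book value $50,490.

$10,236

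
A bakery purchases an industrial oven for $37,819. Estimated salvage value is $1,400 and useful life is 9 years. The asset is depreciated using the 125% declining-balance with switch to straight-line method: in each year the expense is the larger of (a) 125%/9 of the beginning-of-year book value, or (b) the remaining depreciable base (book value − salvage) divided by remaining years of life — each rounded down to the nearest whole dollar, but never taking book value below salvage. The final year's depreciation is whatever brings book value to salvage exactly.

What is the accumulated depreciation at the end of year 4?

Depreciable base = $37,819 − $1,400 = $36,419.
Year 1: DB = ⌊$37,819 × 125%/9⌋ = $5,252; SL = ⌊$36,419/9⌋ = $4,046 → take DB $5,252. Book value $32,567.
Year 2: DB = ⌊$32,567 × 125%/9⌋ = $4,523; SL = ⌊$31,167/8⌋ = $3,895 → take DB $4,523. Book value $28,044.
Year 3: DB = ⌊$28,044 × 125%/9⌋ = $3,895; SL = ⌊$26,644/7⌋ = $3,806 → take DB $3,895. Book value $24,149.
Year 4: DB = ⌊$24,149 × 125%/9⌋ = $3,354; SL = ⌊$22,749/6⌋ = $3,791 → take SL $3,791. Book value $20,358.
Accumulated through year 4 = $37,819 − $20,358 = $17,461.

$17,461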